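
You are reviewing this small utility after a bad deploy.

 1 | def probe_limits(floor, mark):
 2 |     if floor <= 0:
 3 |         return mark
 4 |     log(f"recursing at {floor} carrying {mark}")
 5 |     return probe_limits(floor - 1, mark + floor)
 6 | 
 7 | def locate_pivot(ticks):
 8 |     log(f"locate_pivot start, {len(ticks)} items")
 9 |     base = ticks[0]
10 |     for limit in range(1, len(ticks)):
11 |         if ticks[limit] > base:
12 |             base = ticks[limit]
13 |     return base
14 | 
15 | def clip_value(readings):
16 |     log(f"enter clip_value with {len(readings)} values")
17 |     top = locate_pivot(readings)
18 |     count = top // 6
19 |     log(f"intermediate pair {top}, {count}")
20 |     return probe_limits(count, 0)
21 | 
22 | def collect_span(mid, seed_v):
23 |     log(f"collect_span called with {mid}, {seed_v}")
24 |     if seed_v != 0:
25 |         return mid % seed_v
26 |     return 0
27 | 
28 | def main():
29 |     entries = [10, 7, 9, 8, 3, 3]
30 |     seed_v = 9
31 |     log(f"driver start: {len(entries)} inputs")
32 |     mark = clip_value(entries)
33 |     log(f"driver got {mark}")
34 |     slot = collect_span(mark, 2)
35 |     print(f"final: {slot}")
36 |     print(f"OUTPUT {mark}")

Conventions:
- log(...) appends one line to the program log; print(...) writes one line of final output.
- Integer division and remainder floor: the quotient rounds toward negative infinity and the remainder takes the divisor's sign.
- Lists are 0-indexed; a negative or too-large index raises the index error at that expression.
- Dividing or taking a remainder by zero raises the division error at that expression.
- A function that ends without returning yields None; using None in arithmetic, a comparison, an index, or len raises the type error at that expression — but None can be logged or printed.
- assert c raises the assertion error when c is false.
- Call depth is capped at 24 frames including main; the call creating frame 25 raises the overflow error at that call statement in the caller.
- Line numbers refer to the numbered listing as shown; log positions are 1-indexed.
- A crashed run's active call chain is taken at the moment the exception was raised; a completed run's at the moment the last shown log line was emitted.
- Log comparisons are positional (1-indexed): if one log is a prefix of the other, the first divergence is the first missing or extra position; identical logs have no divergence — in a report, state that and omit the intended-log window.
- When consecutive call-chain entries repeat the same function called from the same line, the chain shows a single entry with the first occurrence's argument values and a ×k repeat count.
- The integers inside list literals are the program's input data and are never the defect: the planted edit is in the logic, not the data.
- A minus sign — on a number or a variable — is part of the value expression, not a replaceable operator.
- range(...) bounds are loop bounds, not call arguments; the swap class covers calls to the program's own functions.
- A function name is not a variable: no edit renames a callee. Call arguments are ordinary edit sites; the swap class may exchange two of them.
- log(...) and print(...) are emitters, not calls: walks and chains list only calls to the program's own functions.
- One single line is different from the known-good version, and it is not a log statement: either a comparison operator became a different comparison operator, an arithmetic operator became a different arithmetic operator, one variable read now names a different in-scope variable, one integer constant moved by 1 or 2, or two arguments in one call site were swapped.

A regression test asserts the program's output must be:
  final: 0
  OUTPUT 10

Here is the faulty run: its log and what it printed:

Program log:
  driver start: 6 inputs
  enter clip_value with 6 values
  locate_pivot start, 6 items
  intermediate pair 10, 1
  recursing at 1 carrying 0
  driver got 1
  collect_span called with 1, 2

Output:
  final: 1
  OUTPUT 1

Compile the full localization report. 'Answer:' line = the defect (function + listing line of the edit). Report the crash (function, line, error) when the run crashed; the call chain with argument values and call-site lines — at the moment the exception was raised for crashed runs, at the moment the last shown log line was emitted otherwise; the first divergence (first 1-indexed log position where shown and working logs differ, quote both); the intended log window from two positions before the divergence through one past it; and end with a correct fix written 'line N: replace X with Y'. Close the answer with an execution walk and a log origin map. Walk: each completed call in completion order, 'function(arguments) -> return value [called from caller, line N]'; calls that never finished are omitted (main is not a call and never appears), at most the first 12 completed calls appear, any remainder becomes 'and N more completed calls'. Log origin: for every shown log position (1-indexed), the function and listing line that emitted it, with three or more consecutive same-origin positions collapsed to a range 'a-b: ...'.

Answer: the defect is in clip_value at line 18.
Key fact: At log position 4 the runs split — shown 'intermediate pair 10, 1', but the working version logs 'intermediate pair 10, 4'.
Call chain: main -> collect_span(1, 2) (called at line 34).
First divergence: position 4; shown 'intermediate pair 10, 1' vs intended 'intermediate pair 10, 4'.
Intended log window:
  2: enter clip_value with 6 values
  3: locate_pivot start, 6 items
  4: intermediate pair 10, 4
  5: recursing at 4 carrying 0
Execution walk:
  locate_pivot([10, 7, 9, 8, 3, 3]) -> 10  [called from clip_value, line 17]
  probe_limits(0, 1) -> 1  [called from probe_limits, line 5]
  probe_limits(1, 0) -> 1  [called from clip_value, line 20]
  clip_value([10, 7, 9, 8, 3, 3]) -> 1  [called from main, line 32]
  collect_span(1, 2) -> 1  [called from main, line 34]
Log origin:
  1: logged in main at line 31
  2: logged in clip_value at line 16
  3: logged in locate_pivot at line 8
  4: logged in clip_value at line 19
  5: logged in probe_limits at line 4
  6: logged in main at line 33
  7: logged in collect_span at line 23
A correct fix: line 18: replace `//` with `%`.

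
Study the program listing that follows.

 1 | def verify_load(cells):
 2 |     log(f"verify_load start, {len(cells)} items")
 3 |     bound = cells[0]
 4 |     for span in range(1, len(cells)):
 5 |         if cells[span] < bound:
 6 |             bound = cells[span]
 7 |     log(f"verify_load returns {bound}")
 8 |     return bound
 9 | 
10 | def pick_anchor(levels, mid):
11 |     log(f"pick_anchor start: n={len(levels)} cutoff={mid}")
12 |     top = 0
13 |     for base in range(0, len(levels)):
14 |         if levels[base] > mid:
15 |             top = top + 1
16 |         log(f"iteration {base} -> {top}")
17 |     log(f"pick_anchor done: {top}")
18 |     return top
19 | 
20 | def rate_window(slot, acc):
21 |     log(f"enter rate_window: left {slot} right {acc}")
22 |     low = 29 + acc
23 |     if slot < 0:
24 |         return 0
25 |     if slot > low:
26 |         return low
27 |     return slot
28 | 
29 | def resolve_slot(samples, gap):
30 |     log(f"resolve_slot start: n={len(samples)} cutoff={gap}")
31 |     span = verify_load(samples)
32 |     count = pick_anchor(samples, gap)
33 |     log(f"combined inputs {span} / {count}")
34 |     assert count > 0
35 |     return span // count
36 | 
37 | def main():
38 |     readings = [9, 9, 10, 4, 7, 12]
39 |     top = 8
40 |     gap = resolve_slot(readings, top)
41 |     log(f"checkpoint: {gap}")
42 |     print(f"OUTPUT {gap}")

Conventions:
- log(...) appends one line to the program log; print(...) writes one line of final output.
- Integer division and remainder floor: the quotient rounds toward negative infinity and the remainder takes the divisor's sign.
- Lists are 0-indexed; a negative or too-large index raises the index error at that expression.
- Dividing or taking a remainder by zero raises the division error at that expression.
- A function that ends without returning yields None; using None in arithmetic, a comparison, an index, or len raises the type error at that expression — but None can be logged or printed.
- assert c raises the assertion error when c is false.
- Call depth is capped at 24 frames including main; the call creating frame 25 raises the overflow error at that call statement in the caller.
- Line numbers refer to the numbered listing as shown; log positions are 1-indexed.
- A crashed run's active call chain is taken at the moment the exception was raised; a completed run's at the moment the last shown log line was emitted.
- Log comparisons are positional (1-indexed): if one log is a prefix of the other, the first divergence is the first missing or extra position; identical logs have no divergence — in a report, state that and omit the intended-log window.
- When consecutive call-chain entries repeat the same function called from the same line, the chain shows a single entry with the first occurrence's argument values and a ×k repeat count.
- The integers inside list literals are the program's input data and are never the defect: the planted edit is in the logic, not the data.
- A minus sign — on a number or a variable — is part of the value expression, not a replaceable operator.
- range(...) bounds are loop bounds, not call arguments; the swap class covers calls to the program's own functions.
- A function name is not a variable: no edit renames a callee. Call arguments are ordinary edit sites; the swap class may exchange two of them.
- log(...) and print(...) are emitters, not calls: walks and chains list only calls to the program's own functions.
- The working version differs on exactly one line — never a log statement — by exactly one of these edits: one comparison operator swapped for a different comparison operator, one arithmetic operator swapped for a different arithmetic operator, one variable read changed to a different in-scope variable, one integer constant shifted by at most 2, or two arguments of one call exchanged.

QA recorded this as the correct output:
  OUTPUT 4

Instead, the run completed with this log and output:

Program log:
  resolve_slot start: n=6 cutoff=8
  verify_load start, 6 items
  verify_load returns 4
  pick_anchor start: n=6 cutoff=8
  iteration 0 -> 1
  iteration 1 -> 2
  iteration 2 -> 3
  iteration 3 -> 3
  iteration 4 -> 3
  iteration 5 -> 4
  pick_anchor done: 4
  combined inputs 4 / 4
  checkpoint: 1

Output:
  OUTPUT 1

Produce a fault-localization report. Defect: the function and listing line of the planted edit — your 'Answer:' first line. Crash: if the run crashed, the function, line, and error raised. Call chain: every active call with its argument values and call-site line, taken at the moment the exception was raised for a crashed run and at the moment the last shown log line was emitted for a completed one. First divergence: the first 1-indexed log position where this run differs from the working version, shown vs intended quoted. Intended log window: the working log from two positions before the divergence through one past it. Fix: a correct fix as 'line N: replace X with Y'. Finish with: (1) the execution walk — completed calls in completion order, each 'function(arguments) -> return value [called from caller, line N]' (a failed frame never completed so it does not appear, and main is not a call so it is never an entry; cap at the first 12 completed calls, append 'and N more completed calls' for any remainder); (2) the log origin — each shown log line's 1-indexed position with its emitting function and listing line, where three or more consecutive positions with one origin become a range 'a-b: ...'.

Answer: the defect is in main at line 39.
Core observation: Position 1 is the first bad log line: 'resolve_slot start: n=6 cutoff=8' should read 'resolve_slot start: n=6 cutoff=10'.
Call chain: main.
First divergence: position 1 — the shown line 'resolve_slot start: n=6 cutoff=8' should read 'resolve_slot start: n=6 cutoff=10'.
Intended log window:
  1: resolve_slot start: n=6 cutoff=10
  2: verify_load start, 6 items
Execution walk:
  verify_load([9, 9, 10, 4, 7, 12]) -> 4  [called from resolve_slot, line 31]
  pick_anchor([9, 9, 10, 4, 7, 12], 8) -> 4  [called from resolve_slot, line 32]
  resolve_slot([9, 9, 10, 4, 7, 12], 8) -> 1  [called from main, line 40]
Log line origins:
  1: from resolve_slot, line 30
  2: from verify_load, line 2
  3: from verify_load, line 7
  4: from pick_anchor, line 11
  5-10: from pick_anchor, line 16
  11: from pick_anchor, line 17
  12: from resolve_slot, line 33
  13: from main, line 41
A correct fix: line 39: replace `8` with `10`.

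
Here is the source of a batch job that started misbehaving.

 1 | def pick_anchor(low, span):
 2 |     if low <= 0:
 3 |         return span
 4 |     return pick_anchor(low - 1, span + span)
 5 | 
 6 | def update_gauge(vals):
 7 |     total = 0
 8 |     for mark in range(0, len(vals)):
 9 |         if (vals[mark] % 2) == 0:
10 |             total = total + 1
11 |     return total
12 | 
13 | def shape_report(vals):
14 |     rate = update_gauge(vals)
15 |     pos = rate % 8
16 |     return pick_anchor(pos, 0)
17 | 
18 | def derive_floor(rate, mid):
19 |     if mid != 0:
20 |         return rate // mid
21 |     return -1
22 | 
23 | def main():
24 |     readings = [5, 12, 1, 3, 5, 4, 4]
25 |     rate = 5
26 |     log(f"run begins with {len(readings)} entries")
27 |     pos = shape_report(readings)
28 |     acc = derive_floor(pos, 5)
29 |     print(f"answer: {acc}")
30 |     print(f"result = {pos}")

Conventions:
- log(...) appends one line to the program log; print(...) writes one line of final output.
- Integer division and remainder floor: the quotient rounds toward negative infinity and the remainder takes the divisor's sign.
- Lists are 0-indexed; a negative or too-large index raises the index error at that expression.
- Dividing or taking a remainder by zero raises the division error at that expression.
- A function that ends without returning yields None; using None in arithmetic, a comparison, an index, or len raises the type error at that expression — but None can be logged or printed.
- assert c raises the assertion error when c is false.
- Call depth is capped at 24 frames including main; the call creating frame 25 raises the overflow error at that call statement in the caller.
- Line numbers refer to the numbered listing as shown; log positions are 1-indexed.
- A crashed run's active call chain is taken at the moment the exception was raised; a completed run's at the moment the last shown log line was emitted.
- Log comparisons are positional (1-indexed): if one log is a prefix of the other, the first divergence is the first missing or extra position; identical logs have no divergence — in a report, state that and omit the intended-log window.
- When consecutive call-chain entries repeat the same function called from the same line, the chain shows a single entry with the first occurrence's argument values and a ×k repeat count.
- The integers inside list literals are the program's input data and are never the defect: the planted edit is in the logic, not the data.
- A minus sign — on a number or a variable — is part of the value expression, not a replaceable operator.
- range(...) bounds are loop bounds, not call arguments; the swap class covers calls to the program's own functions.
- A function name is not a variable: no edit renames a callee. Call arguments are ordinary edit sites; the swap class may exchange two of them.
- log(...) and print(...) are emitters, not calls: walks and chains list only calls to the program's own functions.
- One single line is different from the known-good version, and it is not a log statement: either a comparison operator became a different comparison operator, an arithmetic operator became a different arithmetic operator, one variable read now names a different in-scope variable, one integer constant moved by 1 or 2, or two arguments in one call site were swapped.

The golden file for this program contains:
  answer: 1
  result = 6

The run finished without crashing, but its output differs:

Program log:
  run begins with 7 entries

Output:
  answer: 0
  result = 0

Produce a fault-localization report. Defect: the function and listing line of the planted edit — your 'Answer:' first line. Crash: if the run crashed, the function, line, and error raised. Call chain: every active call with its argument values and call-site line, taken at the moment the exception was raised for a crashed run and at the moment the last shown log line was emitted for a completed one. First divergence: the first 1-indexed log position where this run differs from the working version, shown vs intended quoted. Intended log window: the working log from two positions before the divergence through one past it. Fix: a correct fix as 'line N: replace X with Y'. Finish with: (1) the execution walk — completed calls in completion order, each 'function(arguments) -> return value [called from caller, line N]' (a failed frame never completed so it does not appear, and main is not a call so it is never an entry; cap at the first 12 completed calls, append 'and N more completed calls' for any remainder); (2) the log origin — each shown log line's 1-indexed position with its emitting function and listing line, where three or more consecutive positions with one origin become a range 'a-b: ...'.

Answer: the defect is in pick_anchor at line 4.
Key observation: Every logged value matches the working version; the printed result is what differs.
Call chain: main.
First divergence: none — the logs agree in full.
Execution walk:
  update_gauge([5, 12, 1, 3, 5, 4, 4]) -> 3  [called from shape_report, line 14]
  pick_anchor(0, 0) -> 0  [called from pick_anchor, line 4]
  pick_anchor(1, 0) -> 0  [called from pick_anchor, line 4]
  pick_anchor(2, 0) -> 0  [called from pick_anchor, line 4]
  pick_anchor(3, 0) -> 0  [called from shape_report, line 16]
  shape_report([5, 12, 1, 3, 5, 4, 4]) -> 0  [called from main, line 27]
  derive_floor(0, 5) -> 0  [called from main, line 28]
Log line origins:
  1: logged in main at line 26
A correct fix: line 4: replace `span + span` with `span + low`.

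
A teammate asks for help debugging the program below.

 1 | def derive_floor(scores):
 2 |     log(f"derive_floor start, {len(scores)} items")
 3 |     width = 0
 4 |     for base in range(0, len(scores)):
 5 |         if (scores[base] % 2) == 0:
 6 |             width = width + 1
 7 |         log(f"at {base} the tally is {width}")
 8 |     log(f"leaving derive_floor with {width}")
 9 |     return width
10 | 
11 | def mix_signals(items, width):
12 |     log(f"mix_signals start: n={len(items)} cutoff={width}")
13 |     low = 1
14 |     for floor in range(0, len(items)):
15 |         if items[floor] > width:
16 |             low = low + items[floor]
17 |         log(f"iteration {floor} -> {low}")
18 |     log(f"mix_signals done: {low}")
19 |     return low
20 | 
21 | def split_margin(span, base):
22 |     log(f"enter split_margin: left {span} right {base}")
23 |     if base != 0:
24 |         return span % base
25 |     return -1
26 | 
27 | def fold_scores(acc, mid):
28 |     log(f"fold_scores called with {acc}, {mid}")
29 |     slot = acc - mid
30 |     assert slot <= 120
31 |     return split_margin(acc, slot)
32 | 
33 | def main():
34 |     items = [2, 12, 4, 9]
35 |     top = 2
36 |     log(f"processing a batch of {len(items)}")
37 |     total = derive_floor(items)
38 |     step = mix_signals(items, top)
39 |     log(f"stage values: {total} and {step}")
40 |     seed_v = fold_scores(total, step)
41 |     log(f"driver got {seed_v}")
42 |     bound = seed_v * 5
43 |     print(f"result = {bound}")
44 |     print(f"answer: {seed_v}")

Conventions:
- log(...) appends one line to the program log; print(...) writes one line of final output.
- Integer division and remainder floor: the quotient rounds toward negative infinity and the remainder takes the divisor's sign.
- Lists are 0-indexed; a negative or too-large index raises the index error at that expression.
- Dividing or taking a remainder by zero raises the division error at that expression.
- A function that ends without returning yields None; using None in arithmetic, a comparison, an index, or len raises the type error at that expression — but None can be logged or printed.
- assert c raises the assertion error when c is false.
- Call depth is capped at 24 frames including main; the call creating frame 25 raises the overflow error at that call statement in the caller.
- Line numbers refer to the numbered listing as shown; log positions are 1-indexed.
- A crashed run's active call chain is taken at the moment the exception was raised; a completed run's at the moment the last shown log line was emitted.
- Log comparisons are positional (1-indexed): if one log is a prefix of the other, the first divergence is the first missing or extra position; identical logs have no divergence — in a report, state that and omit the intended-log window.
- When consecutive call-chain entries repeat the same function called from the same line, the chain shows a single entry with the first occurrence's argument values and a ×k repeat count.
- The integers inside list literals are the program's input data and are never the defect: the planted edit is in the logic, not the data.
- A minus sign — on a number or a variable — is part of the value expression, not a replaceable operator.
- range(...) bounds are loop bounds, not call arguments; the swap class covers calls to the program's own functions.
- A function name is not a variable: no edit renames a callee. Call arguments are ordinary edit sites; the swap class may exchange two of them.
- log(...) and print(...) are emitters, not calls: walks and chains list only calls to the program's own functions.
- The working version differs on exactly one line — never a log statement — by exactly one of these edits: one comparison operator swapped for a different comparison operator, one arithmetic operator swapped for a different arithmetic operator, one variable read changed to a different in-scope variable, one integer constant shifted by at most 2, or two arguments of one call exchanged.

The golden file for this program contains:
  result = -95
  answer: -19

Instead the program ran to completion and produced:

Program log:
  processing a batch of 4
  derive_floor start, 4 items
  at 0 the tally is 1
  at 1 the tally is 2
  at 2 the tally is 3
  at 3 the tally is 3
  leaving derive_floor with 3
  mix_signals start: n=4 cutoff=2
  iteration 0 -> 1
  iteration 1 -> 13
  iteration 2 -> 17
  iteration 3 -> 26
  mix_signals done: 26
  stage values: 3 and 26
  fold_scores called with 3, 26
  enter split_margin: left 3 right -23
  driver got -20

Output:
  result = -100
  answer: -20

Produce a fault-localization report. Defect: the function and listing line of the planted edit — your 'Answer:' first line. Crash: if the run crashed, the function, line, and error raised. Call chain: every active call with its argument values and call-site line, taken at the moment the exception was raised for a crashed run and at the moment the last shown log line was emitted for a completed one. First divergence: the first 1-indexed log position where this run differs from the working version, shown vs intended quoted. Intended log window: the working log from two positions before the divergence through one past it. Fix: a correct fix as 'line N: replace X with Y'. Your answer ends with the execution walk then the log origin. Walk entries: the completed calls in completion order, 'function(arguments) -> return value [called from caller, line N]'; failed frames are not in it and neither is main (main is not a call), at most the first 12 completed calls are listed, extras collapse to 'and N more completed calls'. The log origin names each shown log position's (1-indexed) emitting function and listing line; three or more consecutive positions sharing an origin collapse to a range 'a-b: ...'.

Answer: the defect is in mix_signals at line 13.
Key fact: Everything matches until log position 9, which reads 'iteration 0 -> 1' in place of 'iteration 0 -> 0'.
Call chain: main.
First divergence: position 9; shown 'iteration 0 -> 1' vs intended 'iteration 0 -> 0'.
Intended log window:
  7: leaving derive_floor with 3
  8: mix_signals start: n=4 cutoff=2
  9: iteration 0 -> 0
  10: iteration 1 -> 12
Execution walk:
  derive_floor([2, 12, 4, 9]) -> 3  [called from main, line 37]
  mix_signals([2, 12, 4, 9], 2) -> 26  [called from main, line 38]
  split_margin(3, -23) -> -20  [called from fold_scores, line 31]
  fold_scores(3, 26) -> -20  [called from main, line 40]
Log origins:
  1 — main, line 36
  2 — derive_floor, line 2
  3-6 — derive_floor, line 7
  7 — derive_floor, line 8
  8 — mix_signals, line 12
  9-12 — mix_signals, line 17
  13 — mix_signals, line 18
  14 — main, line 39
  15 — fold_scores, line 28
  16 — split_margin, line 22
  17 — main, line 41
A correct fix: line 13: replace `1` with `0`.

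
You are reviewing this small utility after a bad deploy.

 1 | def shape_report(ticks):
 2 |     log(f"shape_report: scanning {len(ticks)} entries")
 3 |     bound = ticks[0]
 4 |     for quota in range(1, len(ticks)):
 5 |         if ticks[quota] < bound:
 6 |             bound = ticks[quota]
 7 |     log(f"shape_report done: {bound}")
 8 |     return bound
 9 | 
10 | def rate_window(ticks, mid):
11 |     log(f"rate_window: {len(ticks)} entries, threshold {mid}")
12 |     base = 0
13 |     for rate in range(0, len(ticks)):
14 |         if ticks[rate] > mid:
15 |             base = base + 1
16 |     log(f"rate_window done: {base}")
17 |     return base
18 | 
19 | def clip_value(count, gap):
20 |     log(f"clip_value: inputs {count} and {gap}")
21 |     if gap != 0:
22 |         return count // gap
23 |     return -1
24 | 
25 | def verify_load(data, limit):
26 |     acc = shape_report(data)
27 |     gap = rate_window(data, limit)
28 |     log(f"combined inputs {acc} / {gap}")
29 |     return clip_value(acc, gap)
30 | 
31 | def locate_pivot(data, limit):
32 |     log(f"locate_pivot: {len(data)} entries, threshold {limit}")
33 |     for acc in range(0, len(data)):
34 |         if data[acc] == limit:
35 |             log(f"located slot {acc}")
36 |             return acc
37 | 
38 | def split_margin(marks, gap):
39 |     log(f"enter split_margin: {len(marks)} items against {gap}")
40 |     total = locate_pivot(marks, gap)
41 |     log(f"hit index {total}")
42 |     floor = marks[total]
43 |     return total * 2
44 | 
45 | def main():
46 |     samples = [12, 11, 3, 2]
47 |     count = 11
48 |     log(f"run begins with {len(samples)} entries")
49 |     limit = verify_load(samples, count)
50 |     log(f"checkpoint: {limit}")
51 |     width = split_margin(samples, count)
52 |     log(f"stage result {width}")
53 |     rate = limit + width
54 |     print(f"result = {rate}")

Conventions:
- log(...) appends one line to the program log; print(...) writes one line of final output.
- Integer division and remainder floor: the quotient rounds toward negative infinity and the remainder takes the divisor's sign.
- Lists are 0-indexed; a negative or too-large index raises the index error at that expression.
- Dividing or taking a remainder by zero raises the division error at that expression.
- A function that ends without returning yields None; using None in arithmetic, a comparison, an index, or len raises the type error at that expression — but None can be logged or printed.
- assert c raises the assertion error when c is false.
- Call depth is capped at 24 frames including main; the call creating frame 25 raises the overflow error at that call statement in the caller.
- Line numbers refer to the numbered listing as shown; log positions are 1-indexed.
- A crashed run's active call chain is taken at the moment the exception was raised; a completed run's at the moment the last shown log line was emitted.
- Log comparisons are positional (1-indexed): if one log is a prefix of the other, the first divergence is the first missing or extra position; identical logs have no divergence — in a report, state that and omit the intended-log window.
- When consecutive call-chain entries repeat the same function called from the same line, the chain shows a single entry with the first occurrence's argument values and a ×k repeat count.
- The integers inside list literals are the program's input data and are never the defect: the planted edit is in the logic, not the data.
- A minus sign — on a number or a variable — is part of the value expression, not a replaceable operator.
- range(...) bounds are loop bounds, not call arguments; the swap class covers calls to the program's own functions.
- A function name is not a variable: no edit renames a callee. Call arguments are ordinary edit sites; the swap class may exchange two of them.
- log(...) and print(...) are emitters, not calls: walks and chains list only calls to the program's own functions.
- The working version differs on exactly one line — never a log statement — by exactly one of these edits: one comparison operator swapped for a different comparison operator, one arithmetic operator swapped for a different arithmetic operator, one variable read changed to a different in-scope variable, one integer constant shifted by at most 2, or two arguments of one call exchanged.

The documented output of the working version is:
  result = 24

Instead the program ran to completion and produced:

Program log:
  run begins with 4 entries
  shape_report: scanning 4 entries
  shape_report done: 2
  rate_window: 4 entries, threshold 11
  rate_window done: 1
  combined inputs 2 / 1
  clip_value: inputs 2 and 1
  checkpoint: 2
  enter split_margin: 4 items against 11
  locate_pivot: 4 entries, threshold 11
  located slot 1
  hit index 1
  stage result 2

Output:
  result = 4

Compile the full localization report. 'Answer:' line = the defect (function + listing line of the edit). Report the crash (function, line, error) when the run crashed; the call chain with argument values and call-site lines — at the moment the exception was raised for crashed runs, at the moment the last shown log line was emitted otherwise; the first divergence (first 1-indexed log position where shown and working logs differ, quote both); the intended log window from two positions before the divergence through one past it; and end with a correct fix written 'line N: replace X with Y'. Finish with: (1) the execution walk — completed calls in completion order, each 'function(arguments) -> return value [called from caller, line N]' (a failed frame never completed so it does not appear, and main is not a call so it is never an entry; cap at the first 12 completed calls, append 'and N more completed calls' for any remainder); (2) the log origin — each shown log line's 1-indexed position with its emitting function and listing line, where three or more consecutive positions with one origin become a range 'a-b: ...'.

Answer: the defect is in split_margin at line 43.
The tell: Position 13 is the first bad log line: 'stage result 2' should read 'stage result 22'.
Call chain: main.
First divergence: position 13; shown 'stage result 2' vs intended 'stage result 22'.
Intended log window:
  11: located slot 1
  12: hit index 1
  13: stage result 22
Execution walk:
  shape_report([12, 11, 3, 2]) -> 2  [called from verify_load, line 26]
  rate_window([12, 11, 3, 2], 11) -> 1  [called from verify_load, line 27]
  clip_value(2, 1) -> 2  [called from verify_load, line 29]
  verify_load([12, 11, 3, 2], 11) -> 2  [called from main, line 49]
  locate_pivot([12, 11, 3, 2], 11) -> 1  [called from split_margin, line 40]
  split_margin([12, 11, 3, 2], 11) -> 2  [called from main, line 51]
Log origins:
  1: from main, line 48
  2: from shape_report, line 2
  3: from shape_report, line 7
  4: from rate_window, line 11
  5: from rate_window, line 16
  6: from verify_load, line 28
  7: from clip_value, line 20
  8: from main, line 50
  9: from split_margin, line 39
  10: from locate_pivot, line 32
  11: from locate_pivot, line 35
  12: from split_margin, line 41
  13: from main, line 52
A correct fix: line 43: replace `total` with `floor`.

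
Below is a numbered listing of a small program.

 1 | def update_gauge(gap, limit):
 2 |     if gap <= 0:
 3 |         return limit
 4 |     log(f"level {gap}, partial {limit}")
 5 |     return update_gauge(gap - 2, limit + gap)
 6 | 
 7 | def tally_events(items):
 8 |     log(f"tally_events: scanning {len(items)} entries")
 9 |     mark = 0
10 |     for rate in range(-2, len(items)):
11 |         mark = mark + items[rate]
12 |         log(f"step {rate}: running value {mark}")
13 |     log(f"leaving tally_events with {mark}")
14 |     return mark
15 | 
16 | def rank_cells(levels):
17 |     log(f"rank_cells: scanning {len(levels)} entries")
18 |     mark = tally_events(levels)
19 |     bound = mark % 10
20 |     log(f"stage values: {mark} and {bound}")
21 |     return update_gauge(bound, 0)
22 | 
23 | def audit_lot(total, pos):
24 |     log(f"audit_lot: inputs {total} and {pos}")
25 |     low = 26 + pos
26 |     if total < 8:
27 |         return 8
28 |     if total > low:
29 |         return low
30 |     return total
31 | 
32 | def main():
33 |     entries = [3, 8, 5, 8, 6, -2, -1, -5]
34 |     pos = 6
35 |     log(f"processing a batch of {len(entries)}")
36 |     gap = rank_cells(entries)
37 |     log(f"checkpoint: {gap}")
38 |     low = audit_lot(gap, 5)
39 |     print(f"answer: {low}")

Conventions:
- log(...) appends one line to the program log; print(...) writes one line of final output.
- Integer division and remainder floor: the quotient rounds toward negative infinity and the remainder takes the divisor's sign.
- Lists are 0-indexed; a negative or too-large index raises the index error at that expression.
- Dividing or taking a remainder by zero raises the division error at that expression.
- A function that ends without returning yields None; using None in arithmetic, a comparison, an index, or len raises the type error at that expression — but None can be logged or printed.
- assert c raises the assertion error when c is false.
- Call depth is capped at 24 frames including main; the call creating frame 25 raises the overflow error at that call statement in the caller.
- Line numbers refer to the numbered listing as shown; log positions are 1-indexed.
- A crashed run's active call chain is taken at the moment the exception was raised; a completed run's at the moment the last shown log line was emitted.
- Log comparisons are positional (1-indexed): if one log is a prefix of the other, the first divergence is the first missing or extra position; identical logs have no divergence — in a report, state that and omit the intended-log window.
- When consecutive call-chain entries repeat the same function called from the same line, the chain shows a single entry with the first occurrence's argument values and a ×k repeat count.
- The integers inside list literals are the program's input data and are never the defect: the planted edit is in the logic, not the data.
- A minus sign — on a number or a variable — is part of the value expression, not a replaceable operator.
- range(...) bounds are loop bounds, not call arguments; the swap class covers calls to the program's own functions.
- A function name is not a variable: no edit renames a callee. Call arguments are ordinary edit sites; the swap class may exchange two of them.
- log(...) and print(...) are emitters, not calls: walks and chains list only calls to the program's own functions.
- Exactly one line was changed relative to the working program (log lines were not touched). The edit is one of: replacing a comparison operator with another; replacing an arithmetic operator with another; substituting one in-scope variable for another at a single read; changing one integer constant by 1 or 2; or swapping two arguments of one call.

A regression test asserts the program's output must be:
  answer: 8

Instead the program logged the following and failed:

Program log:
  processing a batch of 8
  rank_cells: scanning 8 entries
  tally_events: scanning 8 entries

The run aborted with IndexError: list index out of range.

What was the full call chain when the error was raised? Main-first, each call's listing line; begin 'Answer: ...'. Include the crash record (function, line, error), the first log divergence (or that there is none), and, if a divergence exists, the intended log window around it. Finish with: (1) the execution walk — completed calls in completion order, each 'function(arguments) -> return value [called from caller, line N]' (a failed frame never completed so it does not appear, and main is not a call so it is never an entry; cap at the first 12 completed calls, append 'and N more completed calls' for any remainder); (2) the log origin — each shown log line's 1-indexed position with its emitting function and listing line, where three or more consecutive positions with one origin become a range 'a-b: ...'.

Answer: main -> rank_cells (called at line 36) -> tally_events (called at line 18).
Key fact: Only 3 log lines were emitted before the run died; the intended continuation was 'step 0: running value 3'.
Crash: tally_events, line 11, IndexError.
First divergence: position 4; the shown log stops at 3 lines while the working version next logs 'step 0: running value 3'.
Intended log window:
  2: rank_cells: scanning 8 entries
  3: tally_events: scanning 8 entries
  4: step 0: running value 3
  5: step 1: running value 11
Execution walk:
  (no call completed)
Log origin:
  1 — main, line 35
  2 — rank_cells, line 17
  3 — tally_events, line 8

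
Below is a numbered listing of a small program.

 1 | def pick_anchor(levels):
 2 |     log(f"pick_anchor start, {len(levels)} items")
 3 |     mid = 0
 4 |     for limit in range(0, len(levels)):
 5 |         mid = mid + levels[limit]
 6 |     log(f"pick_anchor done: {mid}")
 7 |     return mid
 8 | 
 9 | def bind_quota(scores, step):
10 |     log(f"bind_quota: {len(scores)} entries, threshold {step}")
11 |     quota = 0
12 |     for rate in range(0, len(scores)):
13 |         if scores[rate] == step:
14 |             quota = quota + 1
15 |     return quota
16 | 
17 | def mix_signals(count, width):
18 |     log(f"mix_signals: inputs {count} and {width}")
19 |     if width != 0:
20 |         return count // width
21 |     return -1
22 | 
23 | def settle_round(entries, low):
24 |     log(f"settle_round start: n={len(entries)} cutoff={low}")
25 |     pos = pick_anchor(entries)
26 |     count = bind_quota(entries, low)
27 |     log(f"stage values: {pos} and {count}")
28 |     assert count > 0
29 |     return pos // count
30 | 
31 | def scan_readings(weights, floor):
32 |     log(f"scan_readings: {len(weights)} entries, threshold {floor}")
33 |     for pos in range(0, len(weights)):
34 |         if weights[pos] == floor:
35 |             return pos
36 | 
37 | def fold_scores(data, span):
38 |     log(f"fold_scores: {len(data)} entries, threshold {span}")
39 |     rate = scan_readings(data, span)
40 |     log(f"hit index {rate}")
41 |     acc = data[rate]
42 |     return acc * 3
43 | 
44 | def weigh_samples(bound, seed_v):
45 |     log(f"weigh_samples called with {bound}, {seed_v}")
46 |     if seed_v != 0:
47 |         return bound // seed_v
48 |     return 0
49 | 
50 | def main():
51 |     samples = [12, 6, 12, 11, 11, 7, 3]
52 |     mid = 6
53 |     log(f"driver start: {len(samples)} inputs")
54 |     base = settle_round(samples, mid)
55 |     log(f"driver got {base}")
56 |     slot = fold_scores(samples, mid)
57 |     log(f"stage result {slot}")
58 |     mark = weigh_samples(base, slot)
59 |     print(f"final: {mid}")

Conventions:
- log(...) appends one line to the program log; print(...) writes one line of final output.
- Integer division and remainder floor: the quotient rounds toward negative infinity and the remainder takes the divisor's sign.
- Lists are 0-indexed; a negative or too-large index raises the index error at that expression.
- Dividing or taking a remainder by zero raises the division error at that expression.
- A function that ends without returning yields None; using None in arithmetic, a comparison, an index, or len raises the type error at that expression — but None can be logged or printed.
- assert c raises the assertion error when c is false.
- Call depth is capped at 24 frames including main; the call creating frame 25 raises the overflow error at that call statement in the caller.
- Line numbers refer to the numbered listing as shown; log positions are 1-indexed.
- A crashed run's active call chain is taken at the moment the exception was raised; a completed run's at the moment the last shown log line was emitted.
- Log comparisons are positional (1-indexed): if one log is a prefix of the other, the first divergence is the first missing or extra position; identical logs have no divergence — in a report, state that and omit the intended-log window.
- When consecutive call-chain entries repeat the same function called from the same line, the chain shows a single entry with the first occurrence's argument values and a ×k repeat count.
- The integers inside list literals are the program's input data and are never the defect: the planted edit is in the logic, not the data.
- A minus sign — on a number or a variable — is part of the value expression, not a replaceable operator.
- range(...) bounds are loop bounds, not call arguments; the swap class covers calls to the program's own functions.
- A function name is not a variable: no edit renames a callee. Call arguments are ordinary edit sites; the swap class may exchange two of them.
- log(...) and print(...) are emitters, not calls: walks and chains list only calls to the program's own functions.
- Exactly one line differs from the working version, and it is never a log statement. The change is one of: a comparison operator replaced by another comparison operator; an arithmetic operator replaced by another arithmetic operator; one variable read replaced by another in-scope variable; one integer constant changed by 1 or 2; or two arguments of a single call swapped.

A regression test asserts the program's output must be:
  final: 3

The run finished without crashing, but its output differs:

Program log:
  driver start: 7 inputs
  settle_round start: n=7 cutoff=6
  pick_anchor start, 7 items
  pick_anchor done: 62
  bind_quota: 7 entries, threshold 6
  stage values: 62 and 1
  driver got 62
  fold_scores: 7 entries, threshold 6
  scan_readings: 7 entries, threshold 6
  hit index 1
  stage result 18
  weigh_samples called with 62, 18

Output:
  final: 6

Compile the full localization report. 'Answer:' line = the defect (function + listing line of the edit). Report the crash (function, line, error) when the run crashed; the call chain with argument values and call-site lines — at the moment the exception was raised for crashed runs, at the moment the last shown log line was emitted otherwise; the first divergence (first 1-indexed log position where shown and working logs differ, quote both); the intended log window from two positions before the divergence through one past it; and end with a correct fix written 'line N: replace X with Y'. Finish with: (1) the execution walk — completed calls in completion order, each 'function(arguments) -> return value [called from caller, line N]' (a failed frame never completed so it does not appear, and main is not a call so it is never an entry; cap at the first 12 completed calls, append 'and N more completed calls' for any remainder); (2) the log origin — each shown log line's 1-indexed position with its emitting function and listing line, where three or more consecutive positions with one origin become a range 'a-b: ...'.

Answer: the defect is in main at line 59.
Core observation: Nothing in the log betrays the bug — only the output does.
Call chain: main -> weigh_samples(62, 18) (called at line 58).
First divergence: none — the logs agree in full.
Execution walk:
  pick_anchor([12, 6, 12, 11, 11, 7, 3]) -> 62  [called from settle_round, line 25]
  bind_quota([12, 6, 12, 11, 11, 7, 3], 6) -> 1  [called from settle_round, line 26]
  settle_round([12, 6, 12, 11, 11, 7, 3], 6) -> 62  [called from main, line 54]
  scan_readings([12, 6, 12, 11, 11, 7, 3], 6) -> 1  [called from fold_scores, line 39]
  fold_scores([12, 6, 12, 11, 11, 7, 3], 6) -> 18  [called from main, line 56]
  weigh_samples(62, 18) -> 3  [called from main, line 58]
Log origins:
  1: logged in main at line 53
  2: logged in settle_round at line 24
  3: logged in pick_anchor at line 2
  4: logged in pick_anchor at line 6
  5: logged in bind_quota at line 10
  6: logged in settle_round at line 27
  7: logged in main at line 55
  8: logged in fold_scores at line 38
  9: logged in scan_readings at line 32
  10: logged in fold_scores at line 40
  11: logged in main at line 57
  12: logged in weigh_samples at line 45
A correct fix: line 59: replace `mid` with `mark`.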